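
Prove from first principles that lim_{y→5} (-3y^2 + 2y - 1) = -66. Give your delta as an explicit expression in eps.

Let eps > 0. We want delta > 0 such that 0 < |y − 5| < delta implies |(-3y^2 + 2y - 1) + 66| < eps.
(-3y^2 + 2y - 1) + 66 = -3y^2 + 2y + 65 = (y − 5)(-3y - 13).
So |(-3y^2 + 2y - 1) + 66| = |y − 5|·|-3y - 13|.
Assume first that |y − 5| < 2, so |y| < 7. Then |-3y - 13| ≤ 3·7 + 13 = 34.
Hence |(-3y^2 + 2y - 1) + 66| ≤ 34|y − 5| < eps provided |y − 5| < eps/34.
Take delta = min(2, eps/34). Then 0 < |y − 5| < delta gives both |y − 5| < 2 and |y − 5| < eps/34, so |(-3y^2 + 2y - 1) + 66| < eps.

delta = min(2, eps/34)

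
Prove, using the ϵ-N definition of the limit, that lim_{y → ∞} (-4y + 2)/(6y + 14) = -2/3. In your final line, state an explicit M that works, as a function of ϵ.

M = (17/9)/ϵ

Fix ϵ > 0. We seek M > 0 such that y > M implies |(-4y + 2)/(6y + 14) + 2/3| < ϵ.
(-4y + 2)/(6y + 14) + 2/3 = (6(-4y + 2) − (-4)(6y + 14)) / (6(6y + 14)) = 68/(6(6y + 14)).
For y > 0 we have 6y + 14 > 6y, so |(-4y + 2)/(6y + 14) + 2/3| = 68/(6(6y + 14)) < 68/(6·6y) = (17/9)/y.
Thus |(-4y + 2)/(6y + 14) + 2/3| < ϵ whenever y > (17/9)/ϵ.
Take M = (17/9)/ϵ. If y > M then |(-4y + 2)/(6y + 14) + 2/3| < (17/9)/y < ϵ.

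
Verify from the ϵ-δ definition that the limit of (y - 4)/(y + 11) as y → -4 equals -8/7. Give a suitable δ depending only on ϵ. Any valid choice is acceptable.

Let ϵ > 0 be given. We want δ > 0 with 0 < |y + 4| < δ ⇒ |(y - 4)/(y + 11) + 8/7| < ϵ.
Combining over a common denominator, (y - 4)/(y + 11) + 8/7 = [(y - 4)·7 − (-8)·(y + 11)] / [7·(y + 11)] = 15(y + 4) / (7(y + 11)).
So |(y - 4)/(y + 11) + 8/7| = 15|y + 4| / (7·|y + 11|).
Require δ ≤ 7/2, so |y + 11| ≥ |7| − |y + 4| > 7 − 7/2 = 7/2.
Hence |(y - 4)/(y + 11) + 8/7| < 15|y + 4|/(7·(7/2)) = (30/49)|y + 4|, which is < ϵ once |y + 4| < (49/30)ϵ.
Take δ = min(7/2, (49/30)ϵ). Then 0 < |y + 4| < δ forces both bounds, so |(y - 4)/(y + 11) + 8/7| < ϵ.

δ = min(7/2, (49/30)ϵ)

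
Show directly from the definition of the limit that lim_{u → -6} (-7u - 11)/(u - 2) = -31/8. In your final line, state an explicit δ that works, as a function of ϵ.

δ = min(4, (32/25)ϵ)

Let ϵ > 0 be given. We want δ > 0 with 0 < |u + 6| < δ ⇒ |(-7u - 11)/(u - 2) + 31/8| < ϵ.
Combining over a common denominator, (-7u - 11)/(u - 2) + 31/8 = [(-7u - 11)·(-8) − 31·(u - 2)] / [(-8)·(u - 2)] = 25(u + 6) / ((-8)(u - 2)).
So |(-7u - 11)/(u - 2) + 31/8| = 25|u + 6| / (8·|u − 2|).
Restrict δ ≤ 4. Then |u + 6| < 4 gives |u − 2| = |(u + 6) + (-8)| ≥ 8 − 4 = 4.
Hence |(-7u - 11)/(u - 2) + 31/8| < 25|u + 6|/(8·4) = (25/32)|u + 6|, which is < ϵ once |u + 6| < (32/25)ϵ.
Take δ = min(4, (32/25)ϵ). Then 0 < |u + 6| < δ forces both bounds, so |(-7u - 11)/(u - 2) + 31/8| < ϵ.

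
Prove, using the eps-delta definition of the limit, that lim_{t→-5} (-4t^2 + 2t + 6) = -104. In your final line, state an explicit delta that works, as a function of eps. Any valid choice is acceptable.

delta = min(1, eps/46)

Fix eps > 0. We want delta > 0 such that 0 < |t + 5| < delta implies |(-4t^2 + 2t + 6) + 104| < eps.
(-4t^2 + 2t + 6) + 104 = -4t^2 + 2t + 110 = (t + 5)(-4t + 22).
So |(-4t^2 + 2t + 6) + 104| = |t + 5|·|-4t + 22|.
Assume first that |t + 5| < 1, so |t| < 6. Then |-4t + 22| ≤ 4·6 + 22 = 46.
Hence |(-4t^2 + 2t + 6) + 104| ≤ 46|t + 5| < eps provided |t + 5| < eps/46.
Take delta = min(1, eps/46). Then 0 < |t + 5| < delta gives both |t + 5| < 1 and |t + 5| < eps/46, so |(-4t^2 + 2t + 6) + 104| < eps.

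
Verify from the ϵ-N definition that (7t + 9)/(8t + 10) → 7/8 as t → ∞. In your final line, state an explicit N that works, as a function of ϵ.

Suppose ϵ > 0. We seek N > 0 such that t > N implies |(7t + 9)/(8t + 10) − (7/8)| < ϵ.
(7t + 9)/(8t + 10) − (7/8) = (8(7t + 9) − 7(8t + 10)) / (8(8t + 10)) = 2/(8(8t + 10)).
For t > 0 we have 8t + 10 > 8t, so |(7t + 9)/(8t + 10) − (7/8)| = 2/(8(8t + 10)) < 2/(8·8t) = (1/32)/t.
Thus |(7t + 9)/(8t + 10) − (7/8)| < ϵ whenever t > (1/32)/ϵ.
Take N = (1/32)/ϵ. If t > N then |(7t + 9)/(8t + 10) − (7/8)| < (1/32)/t < ϵ.

N = (1/32)/ϵ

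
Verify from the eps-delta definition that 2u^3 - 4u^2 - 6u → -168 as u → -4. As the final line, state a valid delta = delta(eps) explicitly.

delta = min(2, eps/186)

Let eps > 0. We want delta > 0 such that 0 < |u + 4| < delta implies |(2u^3 - 4u^2 - 6u) + 168| < eps.
(2u^3 - 4u^2 - 6u) + 168 = 2u^3 - 4u^2 - 6u + 168 = (u + 4)(2u^2 - 12u + 42).
So |(2u^3 - 4u^2 - 6u) + 168| = |u + 4|·|2u^2 - 12u + 42|.
Assume first that |u + 4| < 2, so |u| < 6. Then |2u^2 - 12u + 42| ≤ 2·6^2 + 12·6 + 42 = 186.
Hence |(2u^3 - 4u^2 - 6u) + 168| ≤ 186|u + 4| < eps provided |u + 4| < eps/186.
Choosing delta = min(2, eps/186) ensures both conditions, hence |(2u^3 - 4u^2 - 6u) + 168| < eps.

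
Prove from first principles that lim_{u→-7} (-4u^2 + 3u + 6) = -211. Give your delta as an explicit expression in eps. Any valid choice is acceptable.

Let eps > 0 be given. We want delta > 0 such that 0 < |u + 7| < delta implies |(-4u^2 + 3u + 6) + 211| < eps.
(-4u^2 + 3u + 6) + 211 = -4u^2 + 3u + 217 = (u + 7)(-4u + 31).
So |(-4u^2 + 3u + 6) + 211| = |u + 7|·|-4u + 31|.
Assume first that |u + 7| < 2, so |u| < 9. Then |-4u + 31| ≤ 4·9 + 31 = 67.
Hence |(-4u^2 + 3u + 6) + 211| ≤ 67|u + 7| < eps provided |u + 7| < eps/67.
Choosing delta = min(2, eps/67) ensures both conditions, hence |(-4u^2 + 3u + 6) + 211| < eps.

delta = min(2, eps/67)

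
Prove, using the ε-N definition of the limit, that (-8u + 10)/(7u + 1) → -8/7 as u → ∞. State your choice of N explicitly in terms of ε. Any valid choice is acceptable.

Let ε > 0. We seek N > 0 such that u > N implies |(-8u + 10)/(7u + 1) + 8/7| < ε.
(-8u + 10)/(7u + 1) + 8/7 = (7(-8u + 10) − (-8)(7u + 1)) / (7(7u + 1)) = 78/(7(7u + 1)).
For u > 0 we have 7u + 1 > 7u, so |(-8u + 10)/(7u + 1) + 8/7| = 78/(7(7u + 1)) < 78/(7·7u) = (78/49)/u.
Thus |(-8u + 10)/(7u + 1) + 8/7| < ε whenever u > (78/49)/ε.
Take N = (78/49)/ε. If u > N then |(-8u + 10)/(7u + 1) + 8/7| < (78/49)/u < ε.

N = (78/49)/ε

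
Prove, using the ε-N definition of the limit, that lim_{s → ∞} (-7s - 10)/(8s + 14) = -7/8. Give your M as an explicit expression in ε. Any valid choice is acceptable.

Let ε > 0 be given. We seek M > 0 such that s > M implies |(-7s - 10)/(8s + 14) + 7/8| < ε.
(-7s - 10)/(8s + 14) + 7/8 = (8(-7s - 10) − (-7)(8s + 14)) / (8(8s + 14)) = 18/(8(8s + 14)).
For s > 0 we have 8s + 14 > 8s, so |(-7s - 10)/(8s + 14) + 7/8| = 18/(8(8s + 14)) < 18/(8·8s) = (9/32)/s.
Thus |(-7s - 10)/(8s + 14) + 7/8| < ε whenever s > (9/32)/ε.
Take M = (9/32)/ε. If s > M then |(-7s - 10)/(8s + 14) + 7/8| < (9/32)/s < ε.

M = (9/32)/ε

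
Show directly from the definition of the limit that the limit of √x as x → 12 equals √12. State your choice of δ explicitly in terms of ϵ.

δ = min(12, √12·ϵ)

Let ϵ > 0. We want δ > 0 such that 0 < |x − 12| < δ implies |√x − √12| < ϵ.
Rationalise: √x − √12 = (x − 12)/(√x + √12), so |√x − √12| = |x − 12|/(√x + √12).
Restrict δ ≤ 12 so that |x − 12| < 12 forces x > 0, and then √x + √12 > √12.
Hence |√x − √12| < |x − 12|/√12, which is < ϵ once |x − 12| < √12·ϵ.
Take δ = min(12, √12·ϵ). If 0 < |x − 12| < δ then x > 0 and |√x − √12| < |x − 12|/√12 < ϵ.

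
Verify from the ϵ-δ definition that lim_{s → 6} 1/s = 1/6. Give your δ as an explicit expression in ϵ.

Fix ϵ > 0. We seek δ > 0 such that 0 < |s − 6| < δ implies |1/s − (1/6)| < ϵ.
|1/s − (1/6)| = |6 − s|/(6·|s|) = |s − 6|/(6|s|).
Restrict δ ≤ 3. Then |s − 6| < 3 gives |s| > 3, so 6|s| > 18.
Then |1/s − (1/6)| < |s − 6|/18, which is < ϵ when |s − 6| < 18ϵ.
Take δ = min(3, 18ϵ). Then 0 < |s − 6| < δ gives both |s − 6| < 3 and |s − 6| < 18ϵ, so |1/s − (1/6)| < ϵ.

δ = min(3, 18ϵ)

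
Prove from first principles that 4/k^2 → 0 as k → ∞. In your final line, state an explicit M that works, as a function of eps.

M = (4/eps)^{1/2}

Let eps > 0. For k ≥ 1, |4/k^2 − 0| = 4/k^2.
4/k^2 < eps ⇔ k^2 > 4/eps ⇔ k > (4/eps)^{1/2}.
Take M = (4/eps)^{1/2}. Then k > M implies 4/k^2 < eps.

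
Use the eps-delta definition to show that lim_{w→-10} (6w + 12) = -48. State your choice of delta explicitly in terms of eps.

Let eps > 0. We need delta > 0 so that 0 < |w + 10| < delta implies |(6w + 12) + 48| < eps.
|(6w + 12) + 48| = |6w + 60| = 6|w + 10|.
So 6|w + 10| < eps exactly when |w + 10| < eps/6.
Take delta = eps/6. If 0 < |w + 10| < delta then |(6w + 12) + 48| = 6|w + 10| < 6·(eps/6) = eps.

delta = eps/6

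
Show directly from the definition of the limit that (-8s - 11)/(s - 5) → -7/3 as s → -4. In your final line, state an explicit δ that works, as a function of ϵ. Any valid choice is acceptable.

δ = min(9/2, (27/34)ϵ)

Let ϵ > 0 be given. We want δ > 0 with 0 < |s + 4| < δ ⇒ |(-8s - 11)/(s - 5) + 7/3| < ϵ.
Combining over a common denominator, (-8s - 11)/(s - 5) + 7/3 = [(-8s - 11)·(-9) − 21·(s - 5)] / [(-9)·(s - 5)] = 51(s + 4) / ((-9)(s - 5)).
So |(-8s - 11)/(s - 5) + 7/3| = 51|s + 4| / (9·|s − 5|).
Require δ ≤ 9/2, so |s − 5| ≥ |-9| − |s + 4| > 9 − 9/2 = 9/2.
Hence |(-8s - 11)/(s - 5) + 7/3| < 51|s + 4|/(9·(9/2)) = (34/27)|s + 4|, which is < ϵ once |s + 4| < (27/34)ϵ.
Take δ = min(9/2, (27/34)ϵ). Then 0 < |s + 4| < δ forces both bounds, so |(-8s - 11)/(s - 5) + 7/3| < ϵ.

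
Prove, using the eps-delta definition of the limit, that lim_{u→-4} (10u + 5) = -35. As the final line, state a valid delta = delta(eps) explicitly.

Fix eps > 0. We need delta > 0 so that 0 < |u + 4| < delta implies |(10u + 5) + 35| < eps.
|(10u + 5) + 35| = |10u + 40| = 10|u + 4|.
Thus it suffices that |u + 4| < eps/10.
Take delta = eps/10. If 0 < |u + 4| < delta then |(10u + 5) + 35| = 10|u + 4| < 10·(eps/10) = eps.

delta = eps/10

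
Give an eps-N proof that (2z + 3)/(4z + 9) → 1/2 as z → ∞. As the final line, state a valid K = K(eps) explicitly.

Let eps > 0 be given. We seek K > 0 such that z > K implies |(2z + 3)/(4z + 9) − (1/2)| < eps.
(2z + 3)/(4z + 9) − (1/2) = (4(2z + 3) − 2(4z + 9)) / (4(4z + 9)) = -6/(4(4z + 9)).
For z > 0 we have 4z + 9 > 4z, so |(2z + 3)/(4z + 9) − (1/2)| = 6/(4(4z + 9)) < 6/(4·4z) = (3/8)/z.
Thus |(2z + 3)/(4z + 9) − (1/2)| < eps whenever z > (3/8)/eps.
Take K = (3/8)/eps. If z > K then |(2z + 3)/(4z + 9) − (1/2)| < (3/8)/z < eps.

K = (3/8)/eps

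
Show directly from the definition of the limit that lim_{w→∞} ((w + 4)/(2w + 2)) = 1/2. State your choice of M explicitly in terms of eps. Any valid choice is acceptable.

M = (3/2)/eps

Let eps > 0 be given. We seek M > 0 such that w > M implies |(w + 4)/(2w + 2) − (1/2)| < eps.
(w + 4)/(2w + 2) − (1/2) = (2(w + 4) − (2w + 2)) / (2(2w + 2)) = 6/(2(2w + 2)).
For w > 0 we have 2w + 2 > 2w, so |(w + 4)/(2w + 2) − (1/2)| = 6/(2(2w + 2)) < 6/(2·2w) = (3/2)/w.
Thus |(w + 4)/(2w + 2) − (1/2)| < eps whenever w > (3/2)/eps.
Take M = (3/2)/eps. If w > M then |(w + 4)/(2w + 2) − (1/2)| < (3/2)/w < eps.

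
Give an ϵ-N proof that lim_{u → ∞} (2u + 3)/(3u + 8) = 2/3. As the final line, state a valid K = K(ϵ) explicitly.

Let ϵ > 0 be given. We seek K > 0 such that u > K implies |(2u + 3)/(3u + 8) − (2/3)| < ϵ.
(2u + 3)/(3u + 8) − (2/3) = (3(2u + 3) − 2(3u + 8)) / (3(3u + 8)) = -7/(3(3u + 8)).
For u > 0 we have 3u + 8 > 3u, so |(2u + 3)/(3u + 8) − (2/3)| = 7/(3(3u + 8)) < 7/(3·3u) = (7/9)/u.
Thus |(2u + 3)/(3u + 8) − (2/3)| < ϵ whenever u > (7/9)/ϵ.
Take K = (7/9)/ϵ. If u > K then |(2u + 3)/(3u + 8) − (2/3)| < (7/9)/u < ϵ.

K = (7/9)/ϵ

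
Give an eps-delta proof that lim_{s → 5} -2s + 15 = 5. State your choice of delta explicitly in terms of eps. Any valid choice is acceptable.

delta = eps/2

Fix eps > 0. We need delta > 0 so that 0 < |s − 5| < delta implies |(-2s + 15) − 5| < eps.
Since (-2s + 15) − 5 = -2(s − 5), we have |(-2s + 15) − 5| = 2|s − 5|.
Thus it suffices that |s − 5| < eps/2.
Choosing delta = eps/2 gives |(-2s + 15) − 5| = 2|s − 5| < eps whenever |s − 5| < delta.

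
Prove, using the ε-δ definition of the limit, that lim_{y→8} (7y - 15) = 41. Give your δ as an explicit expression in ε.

δ = ε/7

Fix ε > 0. We need δ > 0 so that 0 < |y − 8| < δ implies |(7y - 15) − 41| < ε.
|(7y - 15) − 41| = |7y - 56| = 7|y − 8|.
So 7|y − 8| < ε exactly when |y − 8| < ε/7.
Choosing δ = ε/7 gives |(7y - 15) − 41| = 7|y − 8| < ε whenever |y − 8| < δ.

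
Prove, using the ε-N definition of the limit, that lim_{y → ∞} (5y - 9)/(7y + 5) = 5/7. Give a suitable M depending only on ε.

M = (88/49)/ε

Let ε > 0. We seek M > 0 such that y > M implies |(5y - 9)/(7y + 5) − (5/7)| < ε.
(5y - 9)/(7y + 5) − (5/7) = (7(5y - 9) − 5(7y + 5)) / (7(7y + 5)) = -88/(7(7y + 5)).
For y > 0 we have 7y + 5 > 7y, so |(5y - 9)/(7y + 5) − (5/7)| = 88/(7(7y + 5)) < 88/(7·7y) = (88/49)/y.
Thus |(5y - 9)/(7y + 5) − (5/7)| < ε whenever y > (88/49)/ε.
Take M = (88/49)/ε. If y > M then |(5y - 9)/(7y + 5) − (5/7)| < (88/49)/y < ε.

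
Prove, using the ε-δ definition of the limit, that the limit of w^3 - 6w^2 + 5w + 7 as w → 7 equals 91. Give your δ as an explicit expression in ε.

Let ε > 0 be given. We want δ > 0 such that 0 < |w − 7| < δ implies |(w^3 - 6w^2 + 5w + 7) − 91| < ε.
(w^3 - 6w^2 + 5w + 7) − 91 = w^3 - 6w^2 + 5w - 84 = (w − 7)(w^2 + w + 12).
So |(w^3 - 6w^2 + 5w + 7) − 91| = |w − 7|·|w^2 + w + 12|.
Require δ ≤ 2. Then |w − 7| < 2 gives |w| < 9, and by the triangle inequality |w^2 + w + 12| ≤ 9^2 + 9 + 12 = 102.
Hence |(w^3 - 6w^2 + 5w + 7) − 91| ≤ 102|w − 7| < ε provided |w − 7| < ε/102.
Take δ = min(2, ε/102). Then 0 < |w − 7| < δ gives both |w − 7| < 2 and |w − 7| < ε/102, so |(w^3 - 6w^2 + 5w + 7) − 91| < ε.

δ = min(2, ε/102)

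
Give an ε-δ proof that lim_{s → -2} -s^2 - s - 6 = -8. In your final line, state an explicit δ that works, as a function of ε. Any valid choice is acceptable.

δ = min(2, ε/5)

Fix ε > 0. We want δ > 0 such that 0 < |s + 2| < δ implies |(-s^2 - s - 6) + 8| < ε.
(-s^2 - s - 6) + 8 = -s^2 - s + 2 = (s + 2)(-s + 1).
So |(-s^2 - s - 6) + 8| = |s + 2|·|-s + 1|.
Require δ ≤ 2. Then |s + 2| < 2 gives |s| < 4, and by the triangle inequality |-s + 1| ≤ 4 + 1 = 5.
Hence |(-s^2 - s - 6) + 8| ≤ 5|s + 2| < ε provided |s + 2| < ε/5.
Take δ = min(2, ε/5). Then 0 < |s + 2| < δ gives both |s + 2| < 2 and |s + 2| < ε/5, so |(-s^2 - s - 6) + 8| < ε.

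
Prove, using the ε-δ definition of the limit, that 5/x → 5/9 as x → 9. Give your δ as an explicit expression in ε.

Fix ε > 0. We seek δ > 0 such that 0 < |x − 9| < δ implies |5/x − (5/9)| < ε.
|5/x − (5/9)| = 5·|9 − x|/(9·|x|) = 5|x − 9|/(9|x|).
Require δ ≤ 9/2 so that |x| > 9 − 9/2 = 9/2, hence 9|x| > 81/2.
Then |5/x − (5/9)| < 5|x − 9|/(81/2), which is < ε when |x − 9| < (81/10)ε.
Take δ = min(9/2, (81/10)ε). Then 0 < |x − 9| < δ gives both |x − 9| < 9/2 and |x − 9| < (81/10)ε, so |5/x − (5/9)| < ε.

δ = min(9/2, (81/10)ε)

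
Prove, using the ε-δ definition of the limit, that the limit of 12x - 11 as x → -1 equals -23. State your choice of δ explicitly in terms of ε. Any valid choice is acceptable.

Let ε > 0 be given. We need δ > 0 so that 0 < |x + 1| < δ implies |(12x - 11) + 23| < ε.
|(12x - 11) + 23| = |12x + 12| = 12|x + 1|.
Thus it suffices that |x + 1| < ε/12.
Choosing δ = ε/12 gives |(12x - 11) + 23| = 12|x + 1| < ε whenever |x + 1| < δ.

δ = ε/12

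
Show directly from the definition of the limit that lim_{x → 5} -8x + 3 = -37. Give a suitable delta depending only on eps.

Suppose eps > 0. We need delta > 0 so that 0 < |x − 5| < delta implies |(-8x + 3) + 37| < eps.
Since (-8x + 3) + 37 = -8(x − 5), we have |(-8x + 3) + 37| = 8|x − 5|.
So 8|x − 5| < eps exactly when |x − 5| < eps/8.
Choosing delta = eps/8 gives |(-8x + 3) + 37| = 8|x − 5| < eps whenever |x − 5| < delta.

delta = eps/8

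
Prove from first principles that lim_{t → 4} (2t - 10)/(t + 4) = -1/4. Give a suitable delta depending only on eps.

delta = min(4, (16/9)eps)

Fix eps > 0. We want delta > 0 with 0 < |t − 4| < delta ⇒ |(2t - 10)/(t + 4) + 1/4| < eps.
Combining over a common denominator, (2t - 10)/(t + 4) + 1/4 = [(2t - 10)·8 − (-2)·(t + 4)] / [8·(t + 4)] = 18(t − 4) / (8(t + 4)).
So |(2t - 10)/(t + 4) + 1/4| = 18|t − 4| / (8·|t + 4|).
Require delta ≤ 4, so |t + 4| ≥ |8| − |t − 4| > 8 − 4 = 4.
Hence |(2t - 10)/(t + 4) + 1/4| < 18|t − 4|/(8·4) = (9/16)|t − 4|, which is < eps once |t − 4| < (16/9)eps.
Take delta = min(4, (16/9)eps). Then 0 < |t − 4| < delta forces both bounds, so |(2t - 10)/(t + 4) + 1/4| < eps.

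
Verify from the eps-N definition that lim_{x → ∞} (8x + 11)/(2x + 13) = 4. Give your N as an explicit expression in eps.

N = (41/2)/eps

Let eps > 0. We seek N > 0 such that x > N implies |(8x + 11)/(2x + 13) − 4| < eps.
(8x + 11)/(2x + 13) − 4 = (2(8x + 11) − 8(2x + 13)) / (2(2x + 13)) = -82/(2(2x + 13)).
For x > 0 we have 2x + 13 > 2x, so |(8x + 11)/(2x + 13) − 4| = 82/(2(2x + 13)) < 82/(2·2x) = (41/2)/x.
Thus |(8x + 11)/(2x + 13) − 4| < eps whenever x > (41/2)/eps.
Take N = (41/2)/eps. If x > N then |(8x + 11)/(2x + 13) − 4| < (41/2)/x < eps.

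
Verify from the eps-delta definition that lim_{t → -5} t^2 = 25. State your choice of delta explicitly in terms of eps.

Suppose eps > 0. We seek delta > 0 with 0 < |t + 5| < delta ⇒ |t^2 − 25| < eps.
Factor: t^2 − 25 = (t + 5)(t - 5), so |t^2 − 25| = |t + 5|·|t - 5|.
Restrict delta ≤ 1. Then |t + 5| < 1 gives |t| < 6, so by the triangle inequality |t - 5| ≤ 6 + 5 = 11.
Hence |t^2 − 25| ≤ 11|t + 5|, which is < eps once |t + 5| < eps/11.
Take delta = min(1, eps/11). If 0 < |t + 5| < delta then both bounds hold and |t^2 − 25| ≤ 11|t + 5| < 11·(eps/11) = eps.

delta = min(1, eps/11)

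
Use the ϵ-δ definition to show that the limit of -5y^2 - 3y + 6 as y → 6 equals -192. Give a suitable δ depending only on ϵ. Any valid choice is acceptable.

Suppose ϵ > 0. We want δ > 0 such that 0 < |y − 6| < δ implies |(-5y^2 - 3y + 6) + 192| < ϵ.
(-5y^2 - 3y + 6) + 192 = -5y^2 - 3y + 198 = (y − 6)(-5y - 33).
So |(-5y^2 - 3y + 6) + 192| = |y − 6|·|-5y - 33|.
Assume first that |y − 6| < 2, so |y| < 8. Then |-5y - 33| ≤ 5·8 + 33 = 73.
Hence |(-5y^2 - 3y + 6) + 192| ≤ 73|y − 6| < ϵ provided |y − 6| < ϵ/73.
Choosing δ = min(2, ϵ/73) ensures both conditions, hence |(-5y^2 - 3y + 6) + 192| < ϵ.

δ = min(2, ϵ/73)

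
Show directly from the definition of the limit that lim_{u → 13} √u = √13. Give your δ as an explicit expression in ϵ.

δ = min(13, √13·ϵ)

Fix ϵ > 0. We want δ > 0 such that 0 < |u − 13| < δ implies |√u − √13| < ϵ.
Rationalise: √u − √13 = (u − 13)/(√u + √13), so |√u − √13| = |u − 13|/(√u + √13).
Restrict δ ≤ 13 so that |u − 13| < 13 forces u > 0, and then √u + √13 > √13.
Hence |√u − √13| < |u − 13|/√13, which is < ϵ once |u − 13| < √13·ϵ.
Take δ = min(13, √13·ϵ). If 0 < |u − 13| < δ then u > 0 and |√u − √13| < |u − 13|/√13 < ϵ.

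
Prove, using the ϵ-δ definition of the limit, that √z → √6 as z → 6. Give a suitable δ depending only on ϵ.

Let ϵ > 0 be given. We want δ > 0 such that 0 < |z − 6| < δ implies |√z − √6| < ϵ.
Rationalise: √z − √6 = (z − 6)/(√z + √6), so |√z − √6| = |z − 6|/(√z + √6).
Restrict δ ≤ 6 so that |z − 6| < 6 forces z > 0, and then √z + √6 > √6.
Hence |√z − √6| < |z − 6|/√6, which is < ϵ once |z − 6| < √6·ϵ.
Take δ = min(6, √6·ϵ). If 0 < |z − 6| < δ then z > 0 and |√z − √6| < |z − 6|/√6 < ϵ.

δ = min(6, √6·ϵ)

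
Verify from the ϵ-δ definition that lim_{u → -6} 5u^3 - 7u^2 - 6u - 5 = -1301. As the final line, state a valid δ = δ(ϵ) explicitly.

δ = min(2, ϵ/832)

Suppose ϵ > 0. We want δ > 0 such that 0 < |u + 6| < δ implies |(5u^3 - 7u^2 - 6u - 5) + 1301| < ϵ.
(5u^3 - 7u^2 - 6u - 5) + 1301 = 5u^3 - 7u^2 - 6u + 1296 = (u + 6)(5u^2 - 37u + 216).
So |(5u^3 - 7u^2 - 6u - 5) + 1301| = |u + 6|·|5u^2 - 37u + 216|.
Assume first that |u + 6| < 2, so |u| < 8. Then |5u^2 - 37u + 216| ≤ 5·8^2 + 37·8 + 216 = 832.
Hence |(5u^3 - 7u^2 - 6u - 5) + 1301| ≤ 832|u + 6| < ϵ provided |u + 6| < ϵ/832.
Choosing δ = min(2, ϵ/832) ensures both conditions, hence |(5u^3 - 7u^2 - 6u - 5) + 1301| < ϵ.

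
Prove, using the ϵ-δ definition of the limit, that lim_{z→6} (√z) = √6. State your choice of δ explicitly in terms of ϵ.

Let ϵ > 0 be given. We want δ > 0 such that 0 < |z − 6| < δ implies |√z − √6| < ϵ.
Multiplying by the conjugate, |√z − √6| = |z − 6|/(√z + √6).
Restrict δ ≤ 6 so that |z − 6| < 6 forces z > 0, and then √z + √6 > √6.
Hence |√z − √6| < |z − 6|/√6, which is < ϵ once |z − 6| < √6·ϵ.
Take δ = min(6, √6·ϵ). If 0 < |z − 6| < δ then z > 0 and |√z − √6| < |z − 6|/√6 < ϵ.

δ = min(6, √6·ϵ)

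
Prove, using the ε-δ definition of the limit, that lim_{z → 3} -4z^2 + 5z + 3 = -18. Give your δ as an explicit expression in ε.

δ = min(1, ε/23)

Let ε > 0 be given. We want δ > 0 such that 0 < |z − 3| < δ implies |(-4z^2 + 5z + 3) + 18| < ε.
(-4z^2 + 5z + 3) + 18 = -4z^2 + 5z + 21 = (z − 3)(-4z - 7).
So |(-4z^2 + 5z + 3) + 18| = |z − 3|·|-4z - 7|.
Assume first that |z − 3| < 1, so |z| < 4. Then |-4z - 7| ≤ 4·4 + 7 = 23.
Hence |(-4z^2 + 5z + 3) + 18| ≤ 23|z − 3| < ε provided |z − 3| < ε/23.
Choosing δ = min(1, ε/23) ensures both conditions, hence |(-4z^2 + 5z + 3) + 18| < ε.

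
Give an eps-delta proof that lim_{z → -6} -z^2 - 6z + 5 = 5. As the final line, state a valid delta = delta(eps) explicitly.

delta = min(1, eps/7)

Let eps > 0 be given. We want delta > 0 such that 0 < |z + 6| < delta implies |(-z^2 - 6z + 5) − 5| < eps.
(-z^2 - 6z + 5) − 5 = -z^2 - 6z = (z + 6)(-z).
So |(-z^2 - 6z + 5) − 5| = |z + 6|·|-z|.
Require delta ≤ 1. Then |z + 6| < 1 gives |z| < 7, and by the triangle inequality |-z| ≤ 7 = 7.
Hence |(-z^2 - 6z + 5) − 5| ≤ 7|z + 6| < eps provided |z + 6| < eps/7.
Take delta = min(1, eps/7). Then 0 < |z + 6| < delta gives both |z + 6| < 1 and |z + 6| < eps/7, so |(-z^2 - 6z + 5) − 5| < eps.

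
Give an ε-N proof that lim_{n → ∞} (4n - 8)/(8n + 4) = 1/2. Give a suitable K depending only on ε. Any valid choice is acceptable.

Let ε > 0 be given. For n ≥ 1, |(4n - 8)/(8n + 4) − (1/2)| = |-80|/(8(8n + 4)) = 80/(8(8n + 4)).
Since 8n + 4 ≥ 8n for n ≥ 1, this is ≤ 80/(8·8n) = (5/4)/n.
So |(4n - 8)/(8n + 4) − (1/2)| < ε whenever n > (5/4)/ε.
Take K = (5/4)/ε. If n > K then |(4n - 8)/(8n + 4) − (1/2)| ≤ (5/4)/n < ε.

K = (5/4)/ε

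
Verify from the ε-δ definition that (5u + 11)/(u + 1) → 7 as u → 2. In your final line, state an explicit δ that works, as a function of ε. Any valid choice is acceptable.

Let ε > 0 be given. We want δ > 0 with 0 < |u − 2| < δ ⇒ |(5u + 11)/(u + 1) − 7| < ε.
Combining over a common denominator, (5u + 11)/(u + 1) − 7 = [(5u + 11)·3 − 21·(u + 1)] / [3·(u + 1)] = -6(u − 2) / (3(u + 1)).
So |(5u + 11)/(u + 1) − 7| = 6|u − 2| / (3·|u + 1|).
Restrict δ ≤ 3/2. Then |u − 2| < 3/2 gives |u + 1| = |(u − 2) + 3| ≥ 3 − 3/2 = 3/2.
Hence |(5u + 11)/(u + 1) − 7| < 6|u − 2|/(3·(3/2)) = (4/3)|u − 2|, which is < ε once |u − 2| < (3/4)ε.
Take δ = min(3/2, (3/4)ε). Then 0 < |u − 2| < δ forces both bounds, so |(5u + 11)/(u + 1) − 7| < ε.

δ = min(3/2, (3/4)ε)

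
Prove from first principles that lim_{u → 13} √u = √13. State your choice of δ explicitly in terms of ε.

Fix ε > 0. We want δ > 0 such that 0 < |u − 13| < δ implies |√u − √13| < ε.
Rationalise: √u − √13 = (u − 13)/(√u + √13), so |√u − √13| = |u − 13|/(√u + √13).
Restrict δ ≤ 13 so that |u − 13| < 13 forces u > 0, and then √u + √13 > √13.
Hence |√u − √13| < |u − 13|/√13, which is < ε once |u − 13| < √13·ε.
Take δ = min(13, √13·ε). If 0 < |u − 13| < δ then u > 0 and |√u − √13| < |u − 13|/√13 < ε.

δ = min(13, √13·ε)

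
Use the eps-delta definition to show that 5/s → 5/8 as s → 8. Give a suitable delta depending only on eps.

Let eps > 0 be given. We seek delta > 0 such that 0 < |s − 8| < delta implies |5/s − (5/8)| < eps.
|5/s − (5/8)| = 5·|8 − s|/(8·|s|) = 5|s − 8|/(8|s|).
Require delta ≤ 4 so that |s| > 8 − 4 = 4, hence 8|s| > 32.
Then |5/s − (5/8)| < 5|s − 8|/32, which is < eps when |s − 8| < (32/5)eps.
Take delta = min(4, (32/5)eps). Then 0 < |s − 8| < delta gives both |s − 8| < 4 and |s − 8| < (32/5)eps, so |5/s − (5/8)| < eps.

delta = min(4, (32/5)eps)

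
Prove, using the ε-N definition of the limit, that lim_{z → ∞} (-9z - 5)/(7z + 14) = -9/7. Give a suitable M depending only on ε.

M = (13/7)/ε

Fix ε > 0. We seek M > 0 such that z > M implies |(-9z - 5)/(7z + 14) + 9/7| < ε.
(-9z - 5)/(7z + 14) + 9/7 = (7(-9z - 5) − (-9)(7z + 14)) / (7(7z + 14)) = 91/(7(7z + 14)).
For z > 0 we have 7z + 14 > 7z, so |(-9z - 5)/(7z + 14) + 9/7| = 91/(7(7z + 14)) < 91/(7·7z) = (13/7)/z.
Thus |(-9z - 5)/(7z + 14) + 9/7| < ε whenever z > (13/7)/ε.
Take M = (13/7)/ε. If z > M then |(-9z - 5)/(7z + 14) + 9/7| < (13/7)/z < ε.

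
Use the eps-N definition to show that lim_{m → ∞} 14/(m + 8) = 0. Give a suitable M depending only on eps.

M = 14/eps

Suppose eps > 0. For m ≥ 1, |14/(m + 8) − 0| = 14/(m + 8) ≤ 14/m.
We need 14/m < eps, i.e. m > 14/eps.
Take M = 14/eps. If m > M then |14/(m + 8)| ≤ 14/m < eps.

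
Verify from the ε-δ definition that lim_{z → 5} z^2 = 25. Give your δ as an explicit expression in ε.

δ = min(1, ε/11)

Suppose ε > 0. We seek δ > 0 with 0 < |z − 5| < δ ⇒ |z^2 − 25| < ε.
Factor: z^2 − 25 = (z − 5)(z + 5), so |z^2 − 25| = |z − 5|·|z + 5|.
Restrict δ ≤ 1. Then |z − 5| < 1 gives |z| < 6, so by the triangle inequality |z + 5| ≤ 6 + 5 = 11.
Hence |z^2 − 25| ≤ 11|z − 5|, which is < ε once |z − 5| < ε/11.
Take δ = min(1, ε/11). If 0 < |z − 5| < δ then both bounds hold and |z^2 − 25| ≤ 11|z − 5| < 11·(ε/11) = ε.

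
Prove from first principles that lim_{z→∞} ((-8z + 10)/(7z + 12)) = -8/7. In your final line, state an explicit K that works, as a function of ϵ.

Suppose ϵ > 0. We seek K > 0 such that z > K implies |(-8z + 10)/(7z + 12) + 8/7| < ϵ.
(-8z + 10)/(7z + 12) + 8/7 = (7(-8z + 10) − (-8)(7z + 12)) / (7(7z + 12)) = 166/(7(7z + 12)).
For z > 0 we have 7z + 12 > 7z, so |(-8z + 10)/(7z + 12) + 8/7| = 166/(7(7z + 12)) < 166/(7·7z) = (166/49)/z.
Thus |(-8z + 10)/(7z + 12) + 8/7| < ϵ whenever z > (166/49)/ϵ.
Take K = (166/49)/ϵ. If z > K then |(-8z + 10)/(7z + 12) + 8/7| < (166/49)/z < ϵ.

K = (166/49)/ϵ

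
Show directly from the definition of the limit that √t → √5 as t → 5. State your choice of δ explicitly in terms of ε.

δ = min(5, √5·ε)

Suppose ε > 0. We want δ > 0 such that 0 < |t − 5| < δ implies |√t − √5| < ε.
Rationalise: √t − √5 = (t − 5)/(√t + √5), so |√t − √5| = |t − 5|/(√t + √5).
Restrict δ ≤ 5 so that |t − 5| < 5 forces t > 0, and then √t + √5 > √5.
Hence |√t − √5| < |t − 5|/√5, which is < ε once |t − 5| < √5·ε.
Take δ = min(5, √5·ε). If 0 < |t − 5| < δ then t > 0 and |√t − √5| < |t − 5|/√5 < ε.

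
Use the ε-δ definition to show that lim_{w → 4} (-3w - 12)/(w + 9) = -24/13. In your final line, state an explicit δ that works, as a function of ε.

δ = min(13/2, (169/30)ε)

Suppose ε > 0. We want δ > 0 with 0 < |w − 4| < δ ⇒ |(-3w - 12)/(w + 9) + 24/13| < ε.
Combining over a common denominator, (-3w - 12)/(w + 9) + 24/13 = [(-3w - 12)·13 − (-24)·(w + 9)] / [13·(w + 9)] = -15(w − 4) / (13(w + 9)).
So |(-3w - 12)/(w + 9) + 24/13| = 15|w − 4| / (13·|w + 9|).
Restrict δ ≤ 13/2. Then |w − 4| < 13/2 gives |w + 9| = |(w − 4) + 13| ≥ 13 − 13/2 = 13/2.
Hence |(-3w - 12)/(w + 9) + 24/13| < 15|w − 4|/(13·(13/2)) = (30/169)|w − 4|, which is < ε once |w − 4| < (169/30)ε.
Take δ = min(13/2, (169/30)ε). Then 0 < |w − 4| < δ forces both bounds, so |(-3w - 12)/(w + 9) + 24/13| < ε.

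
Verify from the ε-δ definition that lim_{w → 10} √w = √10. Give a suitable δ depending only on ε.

Suppose ε > 0. We want δ > 0 such that 0 < |w − 10| < δ implies |√w − √10| < ε.
Rationalise: √w − √10 = (w − 10)/(√w + √10), so |√w − √10| = |w − 10|/(√w + √10).
Restrict δ ≤ 10 so that |w − 10| < 10 forces w > 0, and then √w + √10 > √10.
Hence |√w − √10| < |w − 10|/√10, which is < ε once |w − 10| < √10·ε.
Take δ = min(10, √10·ε). If 0 < |w − 10| < δ then w > 0 and |√w − √10| < |w − 10|/√10 < ε.

δ = min(10, √10·ε)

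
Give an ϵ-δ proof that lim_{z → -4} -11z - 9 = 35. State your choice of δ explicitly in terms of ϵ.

δ = ϵ/11

Suppose ϵ > 0. We need δ > 0 so that 0 < |z + 4| < δ implies |(-11z - 9) − 35| < ϵ.
Since (-11z - 9) − 35 = -11(z + 4), we have |(-11z - 9) − 35| = 11|z + 4|.
So 11|z + 4| < ϵ exactly when |z + 4| < ϵ/11.
Take δ = ϵ/11. If 0 < |z + 4| < δ then |(-11z - 9) − 35| = 11|z + 4| < 11·(ϵ/11) = ϵ.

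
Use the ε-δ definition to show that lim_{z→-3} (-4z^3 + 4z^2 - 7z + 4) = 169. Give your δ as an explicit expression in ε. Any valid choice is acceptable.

Suppose ε > 0. We want δ > 0 such that 0 < |z + 3| < δ implies |(-4z^3 + 4z^2 - 7z + 4) − 169| < ε.
(-4z^3 + 4z^2 - 7z + 4) − 169 = -4z^3 + 4z^2 - 7z - 165 = (z + 3)(-4z^2 + 16z - 55).
So |(-4z^3 + 4z^2 - 7z + 4) − 169| = |z + 3|·|-4z^2 + 16z - 55|.
Assume first that |z + 3| < 1, so |z| < 4. Then |-4z^2 + 16z - 55| ≤ 4·4^2 + 16·4 + 55 = 183.
Hence |(-4z^3 + 4z^2 - 7z + 4) − 169| ≤ 183|z + 3| < ε provided |z + 3| < ε/183.
Choosing δ = min(1, ε/183) ensures both conditions, hence |(-4z^3 + 4z^2 - 7z + 4) − 169| < ε.

δ = min(1, ε/183)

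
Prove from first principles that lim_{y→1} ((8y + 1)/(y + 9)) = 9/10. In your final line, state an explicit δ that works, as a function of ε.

δ = min(5, (50/71)ε)

Suppose ε > 0. We want δ > 0 with 0 < |y − 1| < δ ⇒ |(8y + 1)/(y + 9) − (9/10)| < ε.
Combining over a common denominator, (8y + 1)/(y + 9) − (9/10) = [(8y + 1)·10 − 9·(y + 9)] / [10·(y + 9)] = 71(y − 1) / (10(y + 9)).
So |(8y + 1)/(y + 9) − (9/10)| = 71|y − 1| / (10·|y + 9|).
Restrict δ ≤ 5. Then |y − 1| < 5 gives |y + 9| = |(y − 1) + 10| ≥ 10 − 5 = 5.
Hence |(8y + 1)/(y + 9) − (9/10)| < 71|y − 1|/(10·5) = (71/50)|y − 1|, which is < ε once |y − 1| < (50/71)ε.
Take δ = min(5, (50/71)ε). Then 0 < |y − 1| < δ forces both bounds, so |(8y + 1)/(y + 9) − (9/10)| < ε.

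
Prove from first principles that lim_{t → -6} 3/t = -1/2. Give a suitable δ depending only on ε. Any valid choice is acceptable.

δ = min(3, 6ε)

Let ε > 0. We seek δ > 0 such that 0 < |t + 6| < δ implies |3/t + 1/2| < ε.
|3/t + 1/2| = 3·|-6 − t|/(6·|t|) = 3|t + 6|/(6|t|).
Restrict δ ≤ 3. Then |t + 6| < 3 gives |t| > 3, so 6|t| > 18.
Then |3/t + 1/2| < 3|t + 6|/18, which is < ε when |t + 6| < 6ε.
Take δ = min(3, 6ε). Then 0 < |t + 6| < δ gives both |t + 6| < 3 and |t + 6| < 6ε, so |3/t + 1/2| < ε.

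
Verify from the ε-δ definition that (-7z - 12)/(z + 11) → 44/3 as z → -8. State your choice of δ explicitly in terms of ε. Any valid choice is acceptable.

δ = min(3/2, (9/130)ε)

Let ε > 0 be given. We want δ > 0 with 0 < |z + 8| < δ ⇒ |(-7z - 12)/(z + 11) − (44/3)| < ε.
Combining over a common denominator, (-7z - 12)/(z + 11) − (44/3) = [(-7z - 12)·3 − 44·(z + 11)] / [3·(z + 11)] = -65(z + 8) / (3(z + 11)).
So |(-7z - 12)/(z + 11) − (44/3)| = 65|z + 8| / (3·|z + 11|).
Restrict δ ≤ 3/2. Then |z + 8| < 3/2 gives |z + 11| = |(z + 8) + 3| ≥ 3 − 3/2 = 3/2.
Hence |(-7z - 12)/(z + 11) − (44/3)| < 65|z + 8|/(3·(3/2)) = (130/9)|z + 8|, which is < ε once |z + 8| < (9/130)ε.
Take δ = min(3/2, (9/130)ε). Then 0 < |z + 8| < δ forces both bounds, so |(-7z - 12)/(z + 11) − (44/3)| < ε.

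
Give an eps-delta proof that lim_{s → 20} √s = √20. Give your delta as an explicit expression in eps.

Let eps > 0 be given. We want delta > 0 such that 0 < |s − 20| < delta implies |√s − √20| < eps.
Multiplying by the conjugate, |√s − √20| = |s − 20|/(√s + √20).
Restrict delta ≤ 20 so that |s − 20| < 20 forces s > 0, and then √s + √20 > √20.
Hence |√s − √20| < |s − 20|/√20, which is < eps once |s − 20| < √20·eps.
Take delta = min(20, √20·eps). If 0 < |s − 20| < delta then s > 0 and |√s − √20| < |s − 20|/√20 < eps.

delta = min(20, √20·eps)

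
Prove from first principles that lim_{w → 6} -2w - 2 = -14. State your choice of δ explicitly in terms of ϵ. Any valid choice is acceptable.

Fix ϵ > 0. We need δ > 0 so that 0 < |w − 6| < δ implies |(-2w - 2) + 14| < ϵ.
Since (-2w - 2) + 14 = -2(w − 6), we have |(-2w - 2) + 14| = 2|w − 6|.
Thus it suffices that |w − 6| < ϵ/2.
Take δ = ϵ/2. If 0 < |w − 6| < δ then |(-2w - 2) + 14| = 2|w − 6| < 2·(ϵ/2) = ϵ.

δ = ϵ/2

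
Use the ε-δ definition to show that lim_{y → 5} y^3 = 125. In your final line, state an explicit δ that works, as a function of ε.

Let ε > 0. We seek δ > 0 with 0 < |y − 5| < δ ⇒ |y^3 − 125| < ε.
Factor: y^3 − 125 = (y − 5)(y^2 + 5y + 25), so |y^3 − 125| = |y − 5|·|y^2 + 5y + 25|.
Impose δ ≤ 2 so that |y| < 7; then |y^2 + 5y + 25| ≤ 109.
Hence |y^3 − 125| ≤ 109|y − 5|, which is < ε once |y − 5| < ε/109.
Take δ = min(2, ε/109). If 0 < |y − 5| < δ then both bounds hold and |y^3 − 125| ≤ 109|y − 5| < 109·(ε/109) = ε.

δ = min(2, ε/109)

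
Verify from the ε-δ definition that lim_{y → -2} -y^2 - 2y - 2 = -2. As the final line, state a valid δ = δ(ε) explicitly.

Fix ε > 0. We want δ > 0 such that 0 < |y + 2| < δ implies |(-y^2 - 2y - 2) + 2| < ε.
(-y^2 - 2y - 2) + 2 = -y^2 - 2y = (y + 2)(-y).
So |(-y^2 - 2y - 2) + 2| = |y + 2|·|-y|.
Require δ ≤ 1. Then |y + 2| < 1 gives |y| < 3, and by the triangle inequality |-y| ≤ 3 = 3.
Hence |(-y^2 - 2y - 2) + 2| ≤ 3|y + 2| < ε provided |y + 2| < ε/3.
Take δ = min(1, ε/3). Then 0 < |y + 2| < δ gives both |y + 2| < 1 and |y + 2| < ε/3, so |(-y^2 - 2y - 2) + 2| < ε.

δ = min(1, ε/3)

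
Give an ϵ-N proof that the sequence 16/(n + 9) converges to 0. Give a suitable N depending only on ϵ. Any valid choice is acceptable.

N = 16/ϵ

Let ϵ > 0 be given. For n ≥ 1, |16/(n + 9) − 0| = 16/(n + 9) ≤ 16/n.
We need 16/n < ϵ, i.e. n > 16/ϵ.
Take N = 16/ϵ. If n > N then |16/(n + 9)| ≤ 16/n < ϵ.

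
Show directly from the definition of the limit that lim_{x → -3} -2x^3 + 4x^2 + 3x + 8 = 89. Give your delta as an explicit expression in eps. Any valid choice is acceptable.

Let eps > 0. We want delta > 0 such that 0 < |x + 3| < delta implies |(-2x^3 + 4x^2 + 3x + 8) − 89| < eps.
(-2x^3 + 4x^2 + 3x + 8) − 89 = -2x^3 + 4x^2 + 3x - 81 = (x + 3)(-2x^2 + 10x - 27).
So |(-2x^3 + 4x^2 + 3x + 8) − 89| = |x + 3|·|-2x^2 + 10x - 27|.
Assume first that |x + 3| < 1, so |x| < 4. Then |-2x^2 + 10x - 27| ≤ 2·4^2 + 10·4 + 27 = 99.
Hence |(-2x^3 + 4x^2 + 3x + 8) − 89| ≤ 99|x + 3| < eps provided |x + 3| < eps/99.
Choosing delta = min(1, eps/99) ensures both conditions, hence |(-2x^3 + 4x^2 + 3x + 8) − 89| < eps.

delta = min(1, eps/99)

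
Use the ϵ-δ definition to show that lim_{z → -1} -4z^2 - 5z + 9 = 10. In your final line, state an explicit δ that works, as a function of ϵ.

δ = min(2, ϵ/13)

Let ϵ > 0. We want δ > 0 such that 0 < |z + 1| < δ implies |(-4z^2 - 5z + 9) − 10| < ϵ.
(-4z^2 - 5z + 9) − 10 = -4z^2 - 5z - 1 = (z + 1)(-4z - 1).
So |(-4z^2 - 5z + 9) − 10| = |z + 1|·|-4z - 1|.
Assume first that |z + 1| < 2, so |z| < 3. Then |-4z - 1| ≤ 4·3 + 1 = 13.
Hence |(-4z^2 - 5z + 9) − 10| ≤ 13|z + 1| < ϵ provided |z + 1| < ϵ/13.
Take δ = min(2, ϵ/13). Then 0 < |z + 1| < δ gives both |z + 1| < 2 and |z + 1| < ϵ/13, so |(-4z^2 - 5z + 9) − 10| < ϵ.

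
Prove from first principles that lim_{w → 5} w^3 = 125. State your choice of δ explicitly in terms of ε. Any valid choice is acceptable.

Suppose ε > 0. We seek δ > 0 with 0 < |w − 5| < δ ⇒ |w^3 − 125| < ε.
Factor: w^3 − 125 = (w − 5)(w^2 + 5w + 25), so |w^3 − 125| = |w − 5|·|w^2 + 5w + 25|.
Restrict δ ≤ 1. Then |w − 5| < 1 gives |w| < 6, so by the triangle inequality |w^2 + 5w + 25| ≤ 6^2 + 5·6 + 25 = 91.
Hence |w^3 − 125| ≤ 91|w − 5|, which is < ε once |w − 5| < ε/91.
Take δ = min(1, ε/91). If 0 < |w − 5| < δ then both bounds hold and |w^3 − 125| ≤ 91|w − 5| < 91·(ε/91) = ε.

δ = min(1, ε/91)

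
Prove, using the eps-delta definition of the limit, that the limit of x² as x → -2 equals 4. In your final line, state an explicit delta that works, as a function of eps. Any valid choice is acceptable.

delta = min(1, eps/5)

Fix eps > 0. We seek delta > 0 with 0 < |x + 2| < delta ⇒ |x² − 4| < eps.
Factor: x² − 4 = (x + 2)(x - 2), so |x² − 4| = |x + 2|·|x - 2|.
Restrict delta ≤ 1. Then |x + 2| < 1 gives |x| < 3, so by the triangle inequality |x - 2| ≤ 3 + 2 = 5.
Hence |x² − 4| ≤ 5|x + 2|, which is < eps once |x + 2| < eps/5.
Take delta = min(1, eps/5). If 0 < |x + 2| < delta then both bounds hold and |x² − 4| ≤ 5|x + 2| < 5·(eps/5) = eps.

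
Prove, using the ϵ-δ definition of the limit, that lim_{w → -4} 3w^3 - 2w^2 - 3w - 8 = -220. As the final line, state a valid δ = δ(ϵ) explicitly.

Fix ϵ > 0. We want δ > 0 such that 0 < |w + 4| < δ implies |(3w^3 - 2w^2 - 3w - 8) + 220| < ϵ.
(3w^3 - 2w^2 - 3w - 8) + 220 = 3w^3 - 2w^2 - 3w + 212 = (w + 4)(3w^2 - 14w + 53).
So |(3w^3 - 2w^2 - 3w - 8) + 220| = |w + 4|·|3w^2 - 14w + 53|.
Require δ ≤ 2. Then |w + 4| < 2 gives |w| < 6, and by the triangle inequality |3w^2 - 14w + 53| ≤ 3·6^2 + 14·6 + 53 = 245.
Hence |(3w^3 - 2w^2 - 3w - 8) + 220| ≤ 245|w + 4| < ϵ provided |w + 4| < ϵ/245.
Take δ = min(2, ϵ/245). Then 0 < |w + 4| < δ gives both |w + 4| < 2 and |w + 4| < ϵ/245, so |(3w^3 - 2w^2 - 3w - 8) + 220| < ϵ.

δ = min(2, ϵ/245)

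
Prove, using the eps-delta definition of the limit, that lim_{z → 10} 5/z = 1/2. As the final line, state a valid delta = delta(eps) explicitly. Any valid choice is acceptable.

delta = min(5, 10eps)

Let eps > 0 be given. We seek delta > 0 such that 0 < |z − 10| < delta implies |5/z − (1/2)| < eps.
|5/z − (1/2)| = 5·|10 − z|/(10·|z|) = 5|z − 10|/(10|z|).
Restrict delta ≤ 5. Then |z − 10| < 5 gives |z| > 5, so 10|z| > 50.
Then |5/z − (1/2)| < 5|z − 10|/50, which is < eps when |z − 10| < 10eps.
Take delta = min(5, 10eps). Then 0 < |z − 10| < delta gives both |z − 10| < 5 and |z − 10| < 10eps, so |5/z − (1/2)| < eps.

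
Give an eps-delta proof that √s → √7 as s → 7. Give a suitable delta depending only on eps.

delta = min(7, √7·eps)

Suppose eps > 0. We want delta > 0 such that 0 < |s − 7| < delta implies |√s − √7| < eps.
Rationalise: √s − √7 = (s − 7)/(√s + √7), so |√s − √7| = |s − 7|/(√s + √7).
Restrict delta ≤ 7 so that |s − 7| < 7 forces s > 0, and then √s + √7 > √7.
Hence |√s − √7| < |s − 7|/√7, which is < eps once |s − 7| < √7·eps.
Take delta = min(7, √7·eps). If 0 < |s − 7| < delta then s > 0 and |√s − √7| < |s − 7|/√7 < eps.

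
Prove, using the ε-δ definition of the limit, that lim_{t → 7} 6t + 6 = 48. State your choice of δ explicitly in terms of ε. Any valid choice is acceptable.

Let ε > 0 be given. We need δ > 0 so that 0 < |t − 7| < δ implies |(6t + 6) − 48| < ε.
Since (6t + 6) − 48 = 6(t − 7), we have |(6t + 6) − 48| = 6|t − 7|.
Thus it suffices that |t − 7| < ε/6.
Choosing δ = ε/6 gives |(6t + 6) − 48| = 6|t − 7| < ε whenever |t − 7| < δ.

δ = ε/6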